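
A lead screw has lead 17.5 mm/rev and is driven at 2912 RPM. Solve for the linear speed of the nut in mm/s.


v = lead * (RPM/60) = 17.5*2912/60 = 849.3333

849.3333 mm/s


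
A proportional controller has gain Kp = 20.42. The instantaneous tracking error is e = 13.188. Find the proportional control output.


u_P = Kp * e = 20.42 * 13.188 = 269.2990

269.2990


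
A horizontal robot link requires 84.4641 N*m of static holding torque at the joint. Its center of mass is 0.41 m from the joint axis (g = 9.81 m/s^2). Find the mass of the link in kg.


m = tau / (g*L) = 84.4641 / (9.81 * 0.41) = 21.0000

21.0000 kg


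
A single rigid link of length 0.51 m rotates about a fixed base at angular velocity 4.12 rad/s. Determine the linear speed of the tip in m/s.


v = L*omega = 0.51 * 4.12 = 2.1012

2.1012 m/s


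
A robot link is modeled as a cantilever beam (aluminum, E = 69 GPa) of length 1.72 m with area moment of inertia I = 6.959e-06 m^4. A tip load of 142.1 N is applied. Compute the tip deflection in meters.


delta = F*L^3/(3*E*I) = 142.1*1.72^3/(3*6.900e+10*6.959e-06)
      = 723.0684608/1440513 = 5.0195e-04

5.0195e-04 m


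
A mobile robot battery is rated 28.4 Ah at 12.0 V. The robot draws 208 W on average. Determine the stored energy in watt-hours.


E = capacity * V = 28.4*12.0 = 340.8000

340.8000 Wh


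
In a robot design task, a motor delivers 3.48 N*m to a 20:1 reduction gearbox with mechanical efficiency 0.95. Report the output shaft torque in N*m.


tau_out = tau_in * N * eta = 3.48 * 20 * 0.95 = 66.1200

66.1200 N*m


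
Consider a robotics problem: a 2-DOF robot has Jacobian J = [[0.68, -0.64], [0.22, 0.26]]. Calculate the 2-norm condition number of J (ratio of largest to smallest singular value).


JJ^T eigenvalues: trace(JJ^T) = 0.9880, det(JJ^T) = det(J)^2 = 0.10086976
s_max^2 = (0.9880 + sqrt(0.57266496))/2 = 0.87237315
s_min^2 = (0.9880 - sqrt(0.57266496))/2 = 0.11562685
kappa = s_max/s_min = sqrt(0.87237315/0.11562685) = 2.7468

2.7468


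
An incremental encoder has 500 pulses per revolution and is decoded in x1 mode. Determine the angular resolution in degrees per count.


resolution = 360 / (PPR * 1) = 360 / 500 = 0.7200

0.7200 degrees


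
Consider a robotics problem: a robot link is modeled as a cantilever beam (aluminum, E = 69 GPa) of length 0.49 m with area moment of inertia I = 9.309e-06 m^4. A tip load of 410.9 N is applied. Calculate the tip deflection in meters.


delta = F*L^3/(3*E*I) = 410.9*0.49^3/(3*6.900e+10*9.309e-06)
      = 48.3419741/1926963 = 2.5087e-05

2.5087e-05 m


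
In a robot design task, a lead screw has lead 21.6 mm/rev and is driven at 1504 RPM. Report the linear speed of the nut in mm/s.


v = lead * (RPM/60) = 21.6*1504/60 = 541.4400

541.4400 mm/s


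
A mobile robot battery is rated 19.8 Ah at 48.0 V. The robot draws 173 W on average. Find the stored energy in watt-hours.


E = capacity * V = 19.8*48.0 = 950.4000

950.4000 Wh


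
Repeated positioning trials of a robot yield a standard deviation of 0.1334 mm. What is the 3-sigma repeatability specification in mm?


repeatability = 3*sigma = 3*0.1334 = 0.4002

0.4002 mm


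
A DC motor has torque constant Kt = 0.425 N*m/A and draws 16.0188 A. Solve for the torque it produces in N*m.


tau = Kt * I = 0.425*16.0188 = 6.8080

6.8080 N*m


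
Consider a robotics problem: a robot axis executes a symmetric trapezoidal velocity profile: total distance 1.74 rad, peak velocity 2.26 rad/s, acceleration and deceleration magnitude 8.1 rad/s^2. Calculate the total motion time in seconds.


t_acc = v/a = 2.26/8.1 = 0.279012 s
d_acc = v^2/(2a) = 0.315284 rad (each ramp)
d_cruise = 1.74 - 2*0.315284 = 1.109432 rad
t_cruise = 1.109432/2.26 = 0.490899 s
t_total = 2*0.279012 + 0.490899 = 1.0489

1.0489 s


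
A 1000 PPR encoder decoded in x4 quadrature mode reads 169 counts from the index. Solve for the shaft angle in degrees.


angle = counts * 360 / (PPR*4) = 169 * 360 / 4000 = 15.2100

15.2100 degrees


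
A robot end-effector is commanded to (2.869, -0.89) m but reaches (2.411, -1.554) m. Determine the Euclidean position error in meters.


dx = 2.411 - (2.869) = -0.4580, dy = -1.554 - (-0.89) = -0.6640
err = sqrt(0.209764 + 0.440896) = 0.8066

0.8066 m


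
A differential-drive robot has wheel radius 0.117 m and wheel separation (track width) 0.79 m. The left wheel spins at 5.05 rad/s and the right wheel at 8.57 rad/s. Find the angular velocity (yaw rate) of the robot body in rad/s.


omega = r*(wR - wL)/L = 0.117*(8.57 - (5.05))/0.79 = 0.5213

0.5213 rad/s


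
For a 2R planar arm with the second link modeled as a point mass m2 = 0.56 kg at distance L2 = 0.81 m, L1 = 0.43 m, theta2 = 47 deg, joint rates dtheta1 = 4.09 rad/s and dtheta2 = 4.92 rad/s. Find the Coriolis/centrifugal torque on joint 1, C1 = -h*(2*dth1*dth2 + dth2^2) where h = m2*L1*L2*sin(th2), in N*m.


h = m2*L1*L2*sin(th2) = 0.56*0.43*0.81*sin(47 deg) = 0.142649
C1 = -h*(2*4.09*4.92 + 4.92^2) = -0.142649*64.4520 = -9.1940

-9.1940 N*m


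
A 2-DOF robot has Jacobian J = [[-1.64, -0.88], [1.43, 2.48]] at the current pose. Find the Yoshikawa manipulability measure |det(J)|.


det(J) = -1.64*2.48 - (-0.88)*(1.43) = -2.8088
|det(J)| = 2.8088

2.8088


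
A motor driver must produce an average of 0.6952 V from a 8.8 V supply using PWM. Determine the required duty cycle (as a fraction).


D = V_avg/V_supply = 0.6952/8.8 = 0.0790

0.0790


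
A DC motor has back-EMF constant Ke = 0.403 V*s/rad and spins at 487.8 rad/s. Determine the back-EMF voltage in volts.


V_emf = Ke * omega = 0.403*487.8 = 196.5834

196.5834 V


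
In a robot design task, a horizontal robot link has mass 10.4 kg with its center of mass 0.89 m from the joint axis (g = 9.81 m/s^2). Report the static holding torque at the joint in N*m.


tau = m*g*L = 10.4 * 9.81 * 0.89 = 90.8014

90.8014 N*m


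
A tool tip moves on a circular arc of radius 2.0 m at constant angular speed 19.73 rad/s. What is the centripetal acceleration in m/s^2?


a_c = omega^2 * r = 19.73^2 * 2.0 = 778.5458

778.5458 m/s^2


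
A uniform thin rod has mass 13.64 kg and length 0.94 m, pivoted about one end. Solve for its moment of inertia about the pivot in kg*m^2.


I = (1/3)*m*L^2 = (1/3)*13.64*0.94^2 = 4.0174

4.0174 kg*m^2


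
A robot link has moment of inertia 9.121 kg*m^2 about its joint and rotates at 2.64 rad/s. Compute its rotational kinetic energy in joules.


KE = (1/2)*I*omega^2 = 0.5*9.121*2.64^2 = 31.7849

31.7849 J


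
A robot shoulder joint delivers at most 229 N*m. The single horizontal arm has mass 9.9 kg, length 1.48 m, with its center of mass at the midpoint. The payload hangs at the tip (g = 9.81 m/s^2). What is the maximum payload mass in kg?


tau_arm = m_arm*g*(L/2) = 9.9*9.81*1.48/2 = 71.8681 N*m
tau_payload = tau_max - tau_arm = 229 - 71.8681 = 157.1319
m_payload = tau_payload / (g*L) = 157.1319 / (9.81*1.48) = 10.8227

10.8227 kg


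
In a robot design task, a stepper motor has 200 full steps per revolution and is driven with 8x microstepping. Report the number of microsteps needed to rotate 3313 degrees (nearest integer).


step_size = 360/(200*8) = 360/1600 = 0.225000 deg
n = 3313/(360/1600) = 3313*1600/360 = 14724.4444 -> 14724

14724 steps


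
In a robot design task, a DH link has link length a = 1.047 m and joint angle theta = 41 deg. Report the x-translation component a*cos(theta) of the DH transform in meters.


a*cos(theta) = 1.047*cos(41 deg) = 0.7902

0.7902 m


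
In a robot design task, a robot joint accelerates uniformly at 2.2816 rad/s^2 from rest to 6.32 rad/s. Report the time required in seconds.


t = delta_omega / alpha = 6.32 / 2.2816 = 2.7700

2.7700 s


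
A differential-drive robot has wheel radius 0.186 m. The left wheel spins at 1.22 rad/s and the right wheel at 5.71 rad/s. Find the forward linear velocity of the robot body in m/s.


v = r*(wR + wL)/2 = 0.186*(5.71 + 1.22)/2 = 0.6445

0.6445 m/s


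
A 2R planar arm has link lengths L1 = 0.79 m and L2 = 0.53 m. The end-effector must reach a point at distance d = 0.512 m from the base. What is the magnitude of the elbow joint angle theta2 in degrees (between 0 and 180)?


cos(th2) = (d^2 - L1^2 - L2^2)/(2*L1*L2) = (0.512^2 - 0.79^2 - 0.53^2)/(2*0.79*0.53) = -0.76768092
th2 = acos(-0.76768092) = 140.1461 deg

140.1461 degrees


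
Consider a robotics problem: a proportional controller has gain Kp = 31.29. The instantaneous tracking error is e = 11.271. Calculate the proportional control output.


u_P = Kp * e = 31.29 * 11.271 = 352.6696

352.6696


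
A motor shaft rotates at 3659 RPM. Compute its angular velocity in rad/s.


omega = 3659 * 2*pi/60 = 383.1696

383.1696 rad/s


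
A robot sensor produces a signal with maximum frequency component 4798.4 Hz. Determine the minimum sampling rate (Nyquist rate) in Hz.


f_s,min = 2*f_max = 2*4798.4 = 9596.8000

9596.8000 Hz


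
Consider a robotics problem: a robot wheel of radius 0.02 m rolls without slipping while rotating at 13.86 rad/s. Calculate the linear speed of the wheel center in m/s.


v = omega * r = 13.86 * 0.02 = 0.2772

0.2772 m/s


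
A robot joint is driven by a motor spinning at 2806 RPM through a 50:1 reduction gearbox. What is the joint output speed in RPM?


omega_joint = omega_motor / N = 2806 / 50 = 56.1200

56.1200 RPM


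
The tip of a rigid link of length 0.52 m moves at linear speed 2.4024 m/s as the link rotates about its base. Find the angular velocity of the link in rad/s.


omega = v / L = 2.4024 / 0.52 = 4.6200

4.6200 rad/s


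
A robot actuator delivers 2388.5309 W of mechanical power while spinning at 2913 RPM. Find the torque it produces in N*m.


omega = 2913 * 2*pi/60 = 305.048647 rad/s
tau = P / omega = 2388.5309 / 305.048647 = 7.8300

7.8300 N*m


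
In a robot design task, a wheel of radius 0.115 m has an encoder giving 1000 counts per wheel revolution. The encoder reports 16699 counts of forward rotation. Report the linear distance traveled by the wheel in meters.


revs = 16699/1000 = 16.699000
d = revs * 2*pi*r = 16.699000 * 2*pi*0.115 = 12.0661

12.0661 m


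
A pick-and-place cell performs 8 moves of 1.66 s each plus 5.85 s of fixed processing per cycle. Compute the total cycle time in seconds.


T = 8*1.66 + 5.85 = 19.1300

19.1300 s


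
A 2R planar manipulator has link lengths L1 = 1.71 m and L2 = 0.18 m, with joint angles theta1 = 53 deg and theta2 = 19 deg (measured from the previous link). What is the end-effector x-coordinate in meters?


x = L1*cos(th1) + L2*cos(th1+th2) = 1.71*cos(53 deg) + 0.18*cos(72 deg) = 1.0847

1.0847 m


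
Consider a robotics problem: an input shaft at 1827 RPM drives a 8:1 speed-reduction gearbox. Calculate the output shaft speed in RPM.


omega_out = omega_in / N = 1827 / 8 = 228.3750

228.3750 RPM


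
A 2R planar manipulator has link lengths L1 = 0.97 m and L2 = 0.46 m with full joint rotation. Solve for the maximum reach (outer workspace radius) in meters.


r_max = L1 + L2 = 0.97 + 0.46 = 1.4300

1.4300 m


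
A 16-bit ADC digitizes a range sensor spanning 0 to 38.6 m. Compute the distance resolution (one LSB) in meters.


res = range / 2^n = 38.6/2^16 = 38.6/65536 = 5.8899e-04

5.8899e-04 m


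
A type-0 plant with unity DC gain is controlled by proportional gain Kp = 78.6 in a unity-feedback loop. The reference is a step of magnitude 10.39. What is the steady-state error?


e_ss = R/(1 + Kp) = 10.39/(1 + 78.6) = 10.39/79.6000 = 0.1305

0.1305


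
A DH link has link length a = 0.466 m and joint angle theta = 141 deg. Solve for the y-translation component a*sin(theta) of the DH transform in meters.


a*sin(theta) = 0.466*sin(141 deg) = 0.2933

0.2933 m


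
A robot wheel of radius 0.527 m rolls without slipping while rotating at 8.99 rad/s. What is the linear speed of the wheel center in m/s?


v = omega * r = 8.99 * 0.527 = 4.7377

4.7377 m/s


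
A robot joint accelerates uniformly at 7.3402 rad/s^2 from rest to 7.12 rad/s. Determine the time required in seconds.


t = delta_omega / alpha = 7.12 / 7.3402 = 0.9700

0.9700 s


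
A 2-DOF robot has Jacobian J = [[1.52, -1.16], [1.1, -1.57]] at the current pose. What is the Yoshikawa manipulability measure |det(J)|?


det(J) = 1.52*-1.57 - (-1.16)*(1.1) = -1.1104
|det(J)| = 1.1104

1.1104


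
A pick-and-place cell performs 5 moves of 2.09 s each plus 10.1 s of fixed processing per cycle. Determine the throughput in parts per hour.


T_cycle = 5*2.09 + 10.1 = 20.5500 s
rate = 3600/T = 175.1825

175.1825 parts/hour


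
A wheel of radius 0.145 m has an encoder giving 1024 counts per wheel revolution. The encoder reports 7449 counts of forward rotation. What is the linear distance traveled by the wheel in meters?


revs = 7449/1024 = 7.274414
d = revs * 2*pi*r = 7.274414 * 2*pi*0.145 = 6.6274

6.6274 m


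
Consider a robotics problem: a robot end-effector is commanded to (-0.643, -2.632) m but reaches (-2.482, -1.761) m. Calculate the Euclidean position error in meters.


dx = -2.482 - (-0.643) = -1.8390, dy = -1.761 - (-2.632) = 0.8710
err = sqrt(3.381921 + 0.758641) = 2.0348

2.0348 m


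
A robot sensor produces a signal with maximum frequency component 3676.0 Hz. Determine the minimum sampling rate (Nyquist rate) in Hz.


f_s,min = 2*f_max = 2*3676.0 = 7352.0000

7352.0000 Hz


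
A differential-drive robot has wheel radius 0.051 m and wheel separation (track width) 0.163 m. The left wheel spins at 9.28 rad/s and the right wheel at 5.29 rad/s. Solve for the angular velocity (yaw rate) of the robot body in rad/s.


omega = r*(wR - wL)/L = 0.051*(5.29 - (9.28))/0.163 = -1.2484

-1.2484 rad/s


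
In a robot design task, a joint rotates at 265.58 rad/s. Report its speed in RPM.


RPM = 265.58 * 60/(2*pi) = 2536.1022

2536.1022 RPM


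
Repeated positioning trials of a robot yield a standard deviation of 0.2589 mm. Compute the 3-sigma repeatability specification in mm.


repeatability = 3*sigma = 3*0.2589 = 0.7767

0.7767 mm


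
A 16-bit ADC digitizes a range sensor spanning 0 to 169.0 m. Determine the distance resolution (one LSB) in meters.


res = range / 2^n = 169.0/2^16 = 169.0/65536 = 0.0026

0.0026 m


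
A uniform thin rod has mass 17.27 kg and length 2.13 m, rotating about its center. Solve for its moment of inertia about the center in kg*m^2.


I = (1/12)*m*L^2 = (1/12)*17.27*2.13^2 = 6.5294

6.5294 kg*m^2


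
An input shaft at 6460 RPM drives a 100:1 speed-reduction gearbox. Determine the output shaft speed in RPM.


omega_out = omega_in / N = 6460 / 100 = 64.6000

64.6000 RPM


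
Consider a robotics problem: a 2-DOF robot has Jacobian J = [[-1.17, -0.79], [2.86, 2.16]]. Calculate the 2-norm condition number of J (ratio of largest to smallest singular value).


JJ^T eigenvalues: trace(JJ^T) = 14.8382, det(JJ^T) = det(J)^2 = 0.07171684
s_max^2 = (14.8382 + sqrt(219.88531188))/2 = 14.83336517
s_min^2 = (14.8382 - sqrt(219.88531188))/2 = 0.00483483
kappa = s_max/s_min = sqrt(14.83336517/0.00483483) = 55.3897

55.3897


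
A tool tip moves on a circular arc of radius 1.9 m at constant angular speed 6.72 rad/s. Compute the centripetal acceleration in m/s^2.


a_c = omega^2 * r = 6.72^2 * 1.9 = 85.8010

85.8010 m/s^2


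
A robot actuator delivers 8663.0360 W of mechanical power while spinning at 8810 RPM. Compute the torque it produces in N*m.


omega = 8810 * 2*pi/60 = 922.581043 rad/s
tau = P / omega = 8663.0360 / 922.581043 = 9.3900

9.3900 N*m


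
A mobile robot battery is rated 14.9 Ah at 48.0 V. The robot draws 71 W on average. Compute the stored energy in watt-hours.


E = capacity * V = 14.9*48.0 = 715.2000

715.2000 Wh


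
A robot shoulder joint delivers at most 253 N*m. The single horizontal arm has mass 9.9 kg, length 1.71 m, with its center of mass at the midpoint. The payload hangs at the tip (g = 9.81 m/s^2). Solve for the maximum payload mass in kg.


tau_arm = m_arm*g*(L/2) = 9.9*9.81*1.71/2 = 83.0367 N*m
tau_payload = tau_max - tau_arm = 253 - 83.0367 = 169.9633
m_payload = tau_payload / (g*L) = 169.9633 / (9.81*1.71) = 10.1319

10.1319 kg


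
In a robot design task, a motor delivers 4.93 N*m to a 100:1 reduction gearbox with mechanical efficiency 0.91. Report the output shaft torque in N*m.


tau_out = tau_in * N * eta = 4.93 * 100 * 0.91 = 448.6300

448.6300 N*m


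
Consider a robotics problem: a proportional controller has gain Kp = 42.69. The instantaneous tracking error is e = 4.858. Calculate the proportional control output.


u_P = Kp * e = 42.69 * 4.858 = 207.3880

207.3880


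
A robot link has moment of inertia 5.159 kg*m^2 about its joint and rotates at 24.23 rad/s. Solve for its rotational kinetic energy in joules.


KE = (1/2)*I*omega^2 = 0.5*5.159*24.23^2 = 1514.4061

1514.4061 J


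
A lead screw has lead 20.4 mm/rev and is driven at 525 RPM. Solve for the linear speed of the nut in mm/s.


v = lead * (RPM/60) = 20.4*525/60 = 178.5000

178.5000 mm/s


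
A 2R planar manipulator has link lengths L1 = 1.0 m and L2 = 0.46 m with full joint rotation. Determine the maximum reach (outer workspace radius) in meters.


r_max = L1 + L2 = 1.0 + 0.46 = 1.4600

1.4600 m


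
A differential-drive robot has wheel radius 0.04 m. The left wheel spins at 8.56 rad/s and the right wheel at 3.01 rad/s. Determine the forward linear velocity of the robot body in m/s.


v = r*(wR + wL)/2 = 0.04*(3.01 + 8.56)/2 = 0.2314

0.2314 m/s


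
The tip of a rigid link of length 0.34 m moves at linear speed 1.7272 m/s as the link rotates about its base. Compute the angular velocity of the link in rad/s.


omega = v / L = 1.7272 / 0.34 = 5.0800

5.0800 rad/s


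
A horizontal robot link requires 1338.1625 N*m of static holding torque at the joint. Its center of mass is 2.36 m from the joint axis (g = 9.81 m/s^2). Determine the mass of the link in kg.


m = tau / (g*L) = 1338.1625 / (9.81 * 2.36) = 57.8000

57.8000 kg


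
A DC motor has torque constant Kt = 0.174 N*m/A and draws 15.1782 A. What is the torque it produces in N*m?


tau = Kt * I = 0.174*15.1782 = 2.6410

2.6410 N*m


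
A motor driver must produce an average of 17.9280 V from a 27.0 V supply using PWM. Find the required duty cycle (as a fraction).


D = V_avg/V_supply = 17.9280/27.0 = 0.6640

0.6640


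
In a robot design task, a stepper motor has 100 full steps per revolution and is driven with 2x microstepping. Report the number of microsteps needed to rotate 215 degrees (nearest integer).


step_size = 360/(100*2) = 360/200 = 1.800000 deg
n = 215/(360/200) = 215*200/360 = 119.4444 -> 119

119 steps


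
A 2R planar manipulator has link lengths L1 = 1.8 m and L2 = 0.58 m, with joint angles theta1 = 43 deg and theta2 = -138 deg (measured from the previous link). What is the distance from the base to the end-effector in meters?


x = L1*cos(th1) + L2*cos(th1+th2) = 1.265886
y = L1*sin(th1) + L2*sin(th1+th2) = 0.649804
d = sqrt(x^2 + y^2) = sqrt(1.602467 + 0.422245) = 1.4229

1.4229 m


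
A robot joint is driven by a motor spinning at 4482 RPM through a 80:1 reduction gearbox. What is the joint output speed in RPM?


omega_joint = omega_motor / N = 4482 / 80 = 56.0250

56.0250 RPM


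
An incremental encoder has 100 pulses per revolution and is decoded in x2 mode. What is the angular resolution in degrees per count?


resolution = 360 / (PPR * 2) = 360 / 200 = 1.8000

1.8000 degrees


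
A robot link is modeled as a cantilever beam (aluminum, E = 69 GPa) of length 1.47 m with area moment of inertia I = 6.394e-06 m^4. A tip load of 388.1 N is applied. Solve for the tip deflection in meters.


delta = F*L^3/(3*E*I) = 388.1*1.47^3/(3*6.900e+10*6.394e-06)
      = 1232.8085763/1323558 = 9.3144e-04

9.3144e-04 m


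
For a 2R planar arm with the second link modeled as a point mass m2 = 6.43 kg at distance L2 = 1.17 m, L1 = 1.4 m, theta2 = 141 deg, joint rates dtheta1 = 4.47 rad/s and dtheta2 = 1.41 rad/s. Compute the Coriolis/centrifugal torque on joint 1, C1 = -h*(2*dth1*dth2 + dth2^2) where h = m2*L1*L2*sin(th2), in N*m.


h = m2*L1*L2*sin(th2) = 6.43*1.4*1.17*sin(141 deg) = 6.628216
C1 = -h*(2*4.47*1.41 + 1.41^2) = -6.628216*14.5935 = -96.7289

-96.7289 N*m


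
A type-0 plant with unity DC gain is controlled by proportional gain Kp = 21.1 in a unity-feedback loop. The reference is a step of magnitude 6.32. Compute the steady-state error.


e_ss = R/(1 + Kp) = 6.32/(1 + 21.1) = 6.32/22.1000 = 0.2860

0.2860


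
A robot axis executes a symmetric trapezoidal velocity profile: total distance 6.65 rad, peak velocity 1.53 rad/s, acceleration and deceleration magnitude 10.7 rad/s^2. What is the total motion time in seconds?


t_acc = v/a = 1.53/10.7 = 0.142991 s
d_acc = v^2/(2a) = 0.109388 rad (each ramp)
d_cruise = 6.65 - 2*0.109388 = 6.431224 rad
t_cruise = 6.431224/1.53 = 4.203414 s
t_total = 2*0.142991 + 4.203414 = 4.4894

4.4894 s


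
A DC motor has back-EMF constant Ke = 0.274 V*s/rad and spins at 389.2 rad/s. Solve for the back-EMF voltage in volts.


V_emf = Ke * omega = 0.274*389.2 = 106.6408

106.6408 V


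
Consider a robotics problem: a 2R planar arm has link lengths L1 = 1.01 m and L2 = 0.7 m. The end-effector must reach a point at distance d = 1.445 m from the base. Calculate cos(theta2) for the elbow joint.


cos(th2) = (d^2 - L1^2 - L2^2)/(2*L1*L2) = (1.445^2 - 1.01^2 - 0.7^2)/(2*1.01*0.7) = 0.4087

0.4087


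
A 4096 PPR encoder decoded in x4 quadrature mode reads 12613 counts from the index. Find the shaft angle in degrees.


angle = counts * 360 / (PPR*4) = 12613 * 360 / 16384 = 277.1411

277.1411 degrees


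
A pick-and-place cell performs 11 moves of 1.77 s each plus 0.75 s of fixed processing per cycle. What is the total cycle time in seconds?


T = 11*1.77 + 0.75 = 20.2200

20.2200 s


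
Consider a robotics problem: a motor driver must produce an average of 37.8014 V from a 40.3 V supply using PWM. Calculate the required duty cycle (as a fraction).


D = V_avg/V_supply = 37.8014/40.3 = 0.9380

0.9380


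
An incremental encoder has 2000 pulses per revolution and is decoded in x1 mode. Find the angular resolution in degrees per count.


resolution = 360 / (PPR * 1) = 360 / 2000 = 0.1800

0.1800 degrees


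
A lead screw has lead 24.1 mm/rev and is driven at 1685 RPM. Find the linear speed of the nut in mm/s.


v = lead * (RPM/60) = 24.1*1685/60 = 676.8083

676.8083 mm/s


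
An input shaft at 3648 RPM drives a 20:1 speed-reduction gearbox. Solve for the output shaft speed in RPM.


omega_out = omega_in / N = 3648 / 20 = 182.4000

182.4000 RPM


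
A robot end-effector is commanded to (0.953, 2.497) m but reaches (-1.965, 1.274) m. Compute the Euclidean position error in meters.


dx = -1.965 - (0.953) = -2.9180, dy = 1.274 - (2.497) = -1.2230
err = sqrt(8.514724 + 1.495729) = 3.1639

3.1639 m


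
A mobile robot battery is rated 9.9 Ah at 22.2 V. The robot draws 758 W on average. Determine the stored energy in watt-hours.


E = capacity * V = 9.9*22.2 = 219.7800

219.7800 Wh


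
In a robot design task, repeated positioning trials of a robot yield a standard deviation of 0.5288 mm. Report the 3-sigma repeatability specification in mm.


repeatability = 3*sigma = 3*0.5288 = 1.5864

1.5864 mm


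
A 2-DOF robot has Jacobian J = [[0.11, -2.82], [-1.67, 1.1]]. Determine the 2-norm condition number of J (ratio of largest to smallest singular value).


JJ^T eigenvalues: trace(JJ^T) = 11.9634, det(JJ^T) = det(J)^2 = 21.05341456
s_max^2 = (11.9634 + sqrt(58.90928132))/2 = 9.81931910
s_min^2 = (11.9634 - sqrt(58.90928132))/2 = 2.14408090
kappa = s_max/s_min = sqrt(9.81931910/2.14408090) = 2.1400

2.1400


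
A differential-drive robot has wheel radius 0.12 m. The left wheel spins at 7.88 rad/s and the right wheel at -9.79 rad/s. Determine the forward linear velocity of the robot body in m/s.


v = r*(wR + wL)/2 = 0.12*(-9.79 + 7.88)/2 = -0.1146

-0.1146 m/s


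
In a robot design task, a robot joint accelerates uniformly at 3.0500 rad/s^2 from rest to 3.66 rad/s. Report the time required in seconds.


t = delta_omega / alpha = 3.66 / 3.0500 = 1.2000

1.2000 s


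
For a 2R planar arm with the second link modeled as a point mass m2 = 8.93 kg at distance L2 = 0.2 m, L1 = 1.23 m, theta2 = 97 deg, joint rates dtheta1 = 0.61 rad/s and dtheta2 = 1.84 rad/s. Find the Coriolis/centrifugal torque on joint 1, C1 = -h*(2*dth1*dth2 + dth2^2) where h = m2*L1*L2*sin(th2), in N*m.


h = m2*L1*L2*sin(th2) = 8.93*1.23*0.2*sin(97 deg) = 2.180406
C1 = -h*(2*0.61*1.84 + 1.84^2) = -2.180406*5.6304 = -12.2766

-12.2766 N*m


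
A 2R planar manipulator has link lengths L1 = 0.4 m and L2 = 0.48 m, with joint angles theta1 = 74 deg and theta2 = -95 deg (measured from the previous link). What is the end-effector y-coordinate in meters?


y = L1*sin(th1) + L2*sin(th1+th2) = 0.4*sin(74 deg) + 0.48*sin(-21 deg) = 0.2125

0.2125 m


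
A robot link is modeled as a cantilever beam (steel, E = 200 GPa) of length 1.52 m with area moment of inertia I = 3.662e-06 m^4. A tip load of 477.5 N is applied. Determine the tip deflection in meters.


delta = F*L^3/(3*E*I) = 477.5*1.52^3/(3*2.000e+11*3.662e-06)
      = 1676.88832/2197200 = 7.6319e-04

7.6319e-04 m


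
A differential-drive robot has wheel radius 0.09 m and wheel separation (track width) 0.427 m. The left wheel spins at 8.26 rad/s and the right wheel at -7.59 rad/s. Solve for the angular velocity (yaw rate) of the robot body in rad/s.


omega = r*(wR - wL)/L = 0.09*(-7.59 - (8.26))/0.427 = -3.3407

-3.3407 rad/s


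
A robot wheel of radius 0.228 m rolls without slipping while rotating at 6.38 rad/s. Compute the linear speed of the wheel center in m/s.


v = omega * r = 6.38 * 0.228 = 1.4546

1.4546 m/s


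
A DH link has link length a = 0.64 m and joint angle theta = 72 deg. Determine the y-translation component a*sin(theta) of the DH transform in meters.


a*sin(theta) = 0.64*sin(72 deg) = 0.6087

0.6087 m


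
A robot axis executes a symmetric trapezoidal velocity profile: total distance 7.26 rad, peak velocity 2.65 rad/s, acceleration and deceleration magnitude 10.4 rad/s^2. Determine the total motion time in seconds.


t_acc = v/a = 2.65/10.4 = 0.254808 s
d_acc = v^2/(2a) = 0.337620 rad (each ramp)
d_cruise = 7.26 - 2*0.337620 = 6.584760 rad
t_cruise = 6.584760/2.65 = 2.484815 s
t_total = 2*0.254808 + 2.484815 = 2.9944

2.9944 s


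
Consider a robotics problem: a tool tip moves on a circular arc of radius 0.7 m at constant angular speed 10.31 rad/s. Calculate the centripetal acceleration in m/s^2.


a_c = omega^2 * r = 10.31^2 * 0.7 = 74.4073

74.4073 m/s^2


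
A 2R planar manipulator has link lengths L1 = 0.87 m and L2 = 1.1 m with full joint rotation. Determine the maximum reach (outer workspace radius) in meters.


r_max = L1 + L2 = 0.87 + 1.1 = 1.9700

1.9700 m


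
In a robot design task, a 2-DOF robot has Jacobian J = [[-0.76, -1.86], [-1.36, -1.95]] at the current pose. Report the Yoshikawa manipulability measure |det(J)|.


det(J) = -0.76*-1.95 - (-1.86)*(-1.36) = -1.0476
|det(J)| = 1.0476

1.0476


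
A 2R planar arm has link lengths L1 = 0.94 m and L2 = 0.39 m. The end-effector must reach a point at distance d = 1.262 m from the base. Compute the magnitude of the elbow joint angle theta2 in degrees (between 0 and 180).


cos(th2) = (d^2 - L1^2 - L2^2)/(2*L1*L2) = (1.262^2 - 0.94^2 - 0.39^2)/(2*0.94*0.39) = 0.75960720
th2 = acos(0.75960720) = 40.5704 deg

40.5704 degrees


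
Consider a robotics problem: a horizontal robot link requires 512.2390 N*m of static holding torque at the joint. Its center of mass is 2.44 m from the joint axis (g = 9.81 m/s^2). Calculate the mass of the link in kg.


m = tau / (g*L) = 512.2390 / (9.81 * 2.44) = 21.4000

21.4000 kg


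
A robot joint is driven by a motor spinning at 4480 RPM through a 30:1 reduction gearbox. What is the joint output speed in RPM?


omega_joint = omega_motor / N = 4480 / 30 = 149.3333

149.3333 RPM


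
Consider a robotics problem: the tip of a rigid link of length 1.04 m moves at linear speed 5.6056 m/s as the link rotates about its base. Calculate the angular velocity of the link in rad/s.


omega = v / L = 5.6056 / 1.04 = 5.3900

5.3900 rad/s


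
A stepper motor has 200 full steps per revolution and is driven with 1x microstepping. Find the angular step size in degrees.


step = 360/(200*1) = 360/200 = 1.8000

1.8000 degrees


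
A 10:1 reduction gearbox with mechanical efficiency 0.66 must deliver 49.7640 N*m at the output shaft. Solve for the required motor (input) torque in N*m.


tau_in = tau_out / (N * eta) = 49.7640 / (10 * 0.66) = 7.5400

7.5400 N*m


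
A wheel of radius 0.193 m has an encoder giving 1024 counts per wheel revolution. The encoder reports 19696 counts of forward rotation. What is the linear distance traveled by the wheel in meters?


revs = 19696/1024 = 19.234375
d = revs * 2*pi*r = 19.234375 * 2*pi*0.193 = 23.3247

23.3247 m


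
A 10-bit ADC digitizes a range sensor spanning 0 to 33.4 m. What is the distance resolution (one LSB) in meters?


res = range / 2^n = 33.4/2^10 = 33.4/1024 = 0.0326

0.0326 m


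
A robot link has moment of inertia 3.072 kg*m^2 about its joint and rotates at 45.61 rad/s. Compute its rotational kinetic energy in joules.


KE = (1/2)*I*omega^2 = 0.5*3.072*45.61^2 = 3195.2979

3195.2979 J


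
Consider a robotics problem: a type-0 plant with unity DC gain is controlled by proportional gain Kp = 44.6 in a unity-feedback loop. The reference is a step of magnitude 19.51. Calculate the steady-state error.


e_ss = R/(1 + Kp) = 19.51/(1 + 44.6) = 19.51/45.6000 = 0.4279

0.4279


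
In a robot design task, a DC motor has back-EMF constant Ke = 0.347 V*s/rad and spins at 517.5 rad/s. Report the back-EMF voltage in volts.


V_emf = Ke * omega = 0.347*517.5 = 179.5725

179.5725 V


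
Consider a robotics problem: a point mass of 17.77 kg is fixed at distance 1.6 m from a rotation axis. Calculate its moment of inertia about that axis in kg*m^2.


I = m*r^2 = 17.77*1.6^2 = 45.4912

45.4912 kg*m^2


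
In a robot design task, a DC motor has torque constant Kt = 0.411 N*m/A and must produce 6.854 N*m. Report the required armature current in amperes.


I = tau / Kt = 6.854/0.411 = 16.6764

16.6764 A


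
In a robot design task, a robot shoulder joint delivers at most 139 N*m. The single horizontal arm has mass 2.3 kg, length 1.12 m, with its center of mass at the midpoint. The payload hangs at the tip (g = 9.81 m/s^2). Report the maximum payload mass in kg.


tau_arm = m_arm*g*(L/2) = 2.3*9.81*1.12/2 = 12.6353 N*m
tau_payload = tau_max - tau_arm = 139 - 12.6353 = 126.3647
m_payload = tau_payload / (g*L) = 126.3647 / (9.81*1.12) = 11.5011

11.5011 kg


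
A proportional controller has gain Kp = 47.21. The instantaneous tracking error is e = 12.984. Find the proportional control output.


u_P = Kp * e = 47.21 * 12.984 = 612.9746

612.9746


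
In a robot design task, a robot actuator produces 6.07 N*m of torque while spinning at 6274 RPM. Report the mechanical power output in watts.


omega = 6274 * 2*pi/60 = 657.011744 rad/s
P = tau * omega = 6.07 * 657.011744 = 3988.0613

3988.0613 W


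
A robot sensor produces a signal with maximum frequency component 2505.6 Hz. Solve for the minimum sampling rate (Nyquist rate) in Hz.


f_s,min = 2*f_max = 2*2505.6 = 5011.2000

5011.2000 Hz


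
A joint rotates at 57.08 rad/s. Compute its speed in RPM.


RPM = 57.08 * 60/(2*pi) = 545.0738

545.0738 RPM


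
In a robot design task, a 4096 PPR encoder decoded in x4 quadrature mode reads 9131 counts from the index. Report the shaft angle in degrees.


angle = counts * 360 / (PPR*4) = 9131 * 360 / 16384 = 200.6323

200.6323 degrees


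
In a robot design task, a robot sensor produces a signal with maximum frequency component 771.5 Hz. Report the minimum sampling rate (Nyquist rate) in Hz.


f_s,min = 2*f_max = 2*771.5 = 1543.0000

1543.0000 Hz


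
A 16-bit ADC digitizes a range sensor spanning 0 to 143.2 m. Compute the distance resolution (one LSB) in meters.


res = range / 2^n = 143.2/2^16 = 143.2/65536 = 0.0022

0.0022 m


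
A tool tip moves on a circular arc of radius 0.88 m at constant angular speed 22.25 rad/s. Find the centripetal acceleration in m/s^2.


a_c = omega^2 * r = 22.25^2 * 0.88 = 435.6550

435.6550 m/s^2


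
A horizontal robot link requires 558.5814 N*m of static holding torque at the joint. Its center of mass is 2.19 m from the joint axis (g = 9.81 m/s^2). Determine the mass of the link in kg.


m = tau / (g*L) = 558.5814 / (9.81 * 2.19) = 26.0000

26.0000 kg


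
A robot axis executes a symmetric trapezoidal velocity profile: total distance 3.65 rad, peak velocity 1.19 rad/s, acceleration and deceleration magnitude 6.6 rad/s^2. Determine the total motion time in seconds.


t_acc = v/a = 1.19/6.6 = 0.180303 s
d_acc = v^2/(2a) = 0.107280 rad (each ramp)
d_cruise = 3.65 - 2*0.107280 = 3.435440 rad
t_cruise = 3.435440/1.19 = 2.886924 s
t_total = 2*0.180303 + 2.886924 = 3.2475

3.2475 s


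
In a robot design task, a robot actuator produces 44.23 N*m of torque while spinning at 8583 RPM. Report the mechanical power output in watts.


omega = 8583 * 2*pi/60 = 898.809658 rad/s
P = tau * omega = 44.23 * 898.809658 = 39754.3512

39754.3512 W


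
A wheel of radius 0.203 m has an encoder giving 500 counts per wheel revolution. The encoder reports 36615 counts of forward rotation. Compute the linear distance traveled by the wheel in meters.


revs = 36615/500 = 73.230000
d = revs * 2*pi*r = 73.230000 * 2*pi*0.203 = 93.4039

93.4039 m


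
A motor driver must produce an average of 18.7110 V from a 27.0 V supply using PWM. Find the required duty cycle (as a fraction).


D = V_avg/V_supply = 18.7110/27.0 = 0.6930

0.6930


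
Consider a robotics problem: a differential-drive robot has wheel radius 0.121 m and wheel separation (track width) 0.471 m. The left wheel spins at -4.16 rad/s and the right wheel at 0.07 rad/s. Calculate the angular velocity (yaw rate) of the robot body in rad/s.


omega = r*(wR - wL)/L = 0.121*(0.07 - (-4.16))/0.471 = 1.0867

1.0867 rad/s


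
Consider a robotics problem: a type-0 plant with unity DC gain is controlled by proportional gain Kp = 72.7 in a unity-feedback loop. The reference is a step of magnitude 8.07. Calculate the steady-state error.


e_ss = R/(1 + Kp) = 8.07/(1 + 72.7) = 8.07/73.7000 = 0.1095

0.1095


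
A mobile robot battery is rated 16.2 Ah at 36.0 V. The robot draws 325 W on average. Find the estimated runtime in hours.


E = 16.2*36.0 = 583.2000 Wh
t = E/P = 583.2000/325 = 1.7945

1.7945 hours


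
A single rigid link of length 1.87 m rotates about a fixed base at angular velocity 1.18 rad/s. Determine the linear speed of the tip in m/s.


v = L*omega = 1.87 * 1.18 = 2.2066

2.2066 m/s


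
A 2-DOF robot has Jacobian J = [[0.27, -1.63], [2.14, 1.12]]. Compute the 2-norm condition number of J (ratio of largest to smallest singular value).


JJ^T eigenvalues: trace(JJ^T) = 8.5638, det(JJ^T) = det(J)^2 = 14.36864836
s_max^2 = (8.5638 + sqrt(15.86407700))/2 = 6.27338669
s_min^2 = (8.5638 - sqrt(15.86407700))/2 = 2.29041331
kappa = s_max/s_min = sqrt(6.27338669/2.29041331) = 1.6550

1.6550


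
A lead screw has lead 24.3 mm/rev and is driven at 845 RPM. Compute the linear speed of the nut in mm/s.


v = lead * (RPM/60) = 24.3*845/60 = 342.2250

342.2250 mm/s


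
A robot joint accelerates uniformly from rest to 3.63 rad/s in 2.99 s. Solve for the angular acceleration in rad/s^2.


alpha = delta_omega / t = 3.63 / 2.99 = 1.2140

1.2140 rad/s^2


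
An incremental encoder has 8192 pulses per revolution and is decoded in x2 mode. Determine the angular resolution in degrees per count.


resolution = 360 / (PPR * 2) = 360 / 16384 = 0.0220

0.0220 degrees


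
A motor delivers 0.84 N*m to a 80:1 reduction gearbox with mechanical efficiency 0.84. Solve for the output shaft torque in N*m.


tau_out = tau_in * N * eta = 0.84 * 80 * 0.84 = 56.4480

56.4480 N*m


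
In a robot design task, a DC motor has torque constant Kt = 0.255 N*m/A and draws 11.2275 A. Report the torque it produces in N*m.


tau = Kt * I = 0.255*11.2275 = 2.8630

2.8630 N*m


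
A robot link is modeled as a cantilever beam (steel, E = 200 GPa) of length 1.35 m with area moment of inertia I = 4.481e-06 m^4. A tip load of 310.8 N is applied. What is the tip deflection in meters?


delta = F*L^3/(3*E*I) = 310.8*1.35^3/(3*2.000e+11*4.481e-06)
      = 764.68455/2688600 = 2.8442e-04

2.8442e-04 m


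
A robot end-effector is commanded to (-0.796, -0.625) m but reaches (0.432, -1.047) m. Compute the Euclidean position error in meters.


dx = 0.432 - (-0.796) = 1.2280, dy = -1.047 - (-0.625) = -0.4220
err = sqrt(1.507984 + 0.178084) = 1.2985

1.2985 m


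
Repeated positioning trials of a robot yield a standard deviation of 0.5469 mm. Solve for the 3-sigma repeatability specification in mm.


repeatability = 3*sigma = 3*0.5469 = 1.6407

1.6407 mm


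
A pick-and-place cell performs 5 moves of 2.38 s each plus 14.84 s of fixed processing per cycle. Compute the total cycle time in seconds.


T = 5*2.38 + 14.84 = 26.7400

26.7400 s


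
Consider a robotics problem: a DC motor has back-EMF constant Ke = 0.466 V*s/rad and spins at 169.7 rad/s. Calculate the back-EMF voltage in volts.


V_emf = Ke * omega = 0.466*169.7 = 79.0802

79.0802 V


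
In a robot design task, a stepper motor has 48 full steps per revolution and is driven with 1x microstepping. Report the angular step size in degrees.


step = 360/(48*1) = 360/48 = 7.5000

7.5000 degrees


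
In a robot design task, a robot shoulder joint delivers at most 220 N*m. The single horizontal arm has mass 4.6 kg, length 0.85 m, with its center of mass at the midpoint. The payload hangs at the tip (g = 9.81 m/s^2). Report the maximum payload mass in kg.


tau_arm = m_arm*g*(L/2) = 4.6*9.81*0.85/2 = 19.1785 N*m
tau_payload = tau_max - tau_arm = 220 - 19.1785 = 200.8215
m_payload = tau_payload / (g*L) = 200.8215 / (9.81*0.85) = 24.0836

24.0836 kg


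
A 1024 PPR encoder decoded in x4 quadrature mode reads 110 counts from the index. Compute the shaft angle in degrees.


angle = counts * 360 / (PPR*4) = 110 * 360 / 4096 = 9.6680

9.6680 degrees


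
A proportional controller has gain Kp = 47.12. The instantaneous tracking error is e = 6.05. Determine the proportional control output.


u_P = Kp * e = 47.12 * 6.05 = 285.0760

285.0760


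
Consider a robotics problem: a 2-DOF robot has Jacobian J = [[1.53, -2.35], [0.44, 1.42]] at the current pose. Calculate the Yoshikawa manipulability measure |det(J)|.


det(J) = 1.53*1.42 - (-2.35)*(0.44) = 3.2066
|det(J)| = 3.2066

3.2066


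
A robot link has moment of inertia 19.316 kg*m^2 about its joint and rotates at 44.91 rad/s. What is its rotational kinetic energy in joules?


KE = (1/2)*I*omega^2 = 0.5*19.316*44.91^2 = 19479.2984

19479.2984 J


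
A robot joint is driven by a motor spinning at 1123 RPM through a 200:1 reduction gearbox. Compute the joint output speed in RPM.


omega_joint = omega_motor / N = 1123 / 200 = 5.6150

5.6150 RPM


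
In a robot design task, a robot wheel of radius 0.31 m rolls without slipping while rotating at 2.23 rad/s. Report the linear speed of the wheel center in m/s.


v = omega * r = 2.23 * 0.31 = 0.6913

0.6913 m/s
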